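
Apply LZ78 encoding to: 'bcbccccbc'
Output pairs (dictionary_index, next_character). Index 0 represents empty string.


LZ78 encoding steps:
Dictionary: {0: ''}
Step 1: w='' (idx 0), next='b' -> output (0, 'b'), add 'b' as idx 1
Step 2: w='' (idx 0), next='c' -> output (0, 'c'), add 'c' as idx 2
Step 3: w='b' (idx 1), next='c' -> output (1, 'c'), add 'bc' as idx 3
Step 4: w='c' (idx 2), next='c' -> output (2, 'c'), add 'cc' as idx 4
Step 5: w='c' (idx 2), next='b' -> output (2, 'b'), add 'cb' as idx 5
Step 6: w='c' (idx 2), end of input -> output (2, '')


Encoded: [(0, 'b'), (0, 'c'), (1, 'c'), (2, 'c'), (2, 'b'), (2, '')]


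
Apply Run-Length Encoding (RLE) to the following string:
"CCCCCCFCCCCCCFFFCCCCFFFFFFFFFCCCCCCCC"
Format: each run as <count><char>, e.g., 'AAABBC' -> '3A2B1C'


Scanning runs left to right:
  i=0: run of 'C' x 6 -> '6C'
  i=6: run of 'F' x 1 -> '1F'
  i=7: run of 'C' x 6 -> '6C'
  i=13: run of 'F' x 3 -> '3F'
  i=16: run of 'C' x 4 -> '4C'
  i=20: run of 'F' x 9 -> '9F'
  i=29: run of 'C' x 8 -> '8C'

RLE = 6C1F6C3F4C9F8C


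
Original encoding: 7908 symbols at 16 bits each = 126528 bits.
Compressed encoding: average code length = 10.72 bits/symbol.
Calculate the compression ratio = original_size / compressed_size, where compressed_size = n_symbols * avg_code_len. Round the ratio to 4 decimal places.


original_size = n_symbols * orig_bits = 7908 * 16 = 126528 bits
compressed_size = n_symbols * avg_code_len = 7908 * 10.72 = 84773.76 bits
ratio = original_size / compressed_size = 126528 / 84773.76 = 1.4925

Compression ratio = 1.4925


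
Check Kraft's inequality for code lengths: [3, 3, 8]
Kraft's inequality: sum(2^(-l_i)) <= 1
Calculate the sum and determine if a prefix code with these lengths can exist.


Sum = 2^(-3) + 2^(-3) + 2^(-8)
    = 0.125 + 0.125 + 0.00390625
    = 65/256 = 0.25390625
Since 0.25390625 <= 1, Kraft's inequality IS satisfied.
A prefix code with these lengths CAN exist.

Kraft sum = 0.25390625. Satisfied.


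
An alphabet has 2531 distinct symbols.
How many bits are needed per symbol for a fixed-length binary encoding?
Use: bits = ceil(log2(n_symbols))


log2(2531) = 11.3055
Bracket: 2^11 = 2048 < 2531 <= 2^12 = 4096
So ceil(log2(2531)) = 12

bits = ceil(log2(2531)) = ceil(11.3055) = 12 bits


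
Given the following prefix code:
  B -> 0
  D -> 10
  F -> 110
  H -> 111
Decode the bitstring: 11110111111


Decoding step by step:
Bits 111 -> H
Bits 10 -> D
Bits 111 -> H
Bits 111 -> H


Decoded message: HDHH


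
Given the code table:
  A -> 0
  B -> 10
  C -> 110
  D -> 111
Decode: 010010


Decoding:
0 -> A
10 -> B
0 -> A
10 -> B


Result: ABAB


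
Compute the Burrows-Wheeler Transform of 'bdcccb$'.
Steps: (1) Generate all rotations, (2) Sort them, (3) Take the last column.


Rotations (sorted):
  0: $bdcccb -> last char: b
  1: b$bdccc -> last char: c
  2: bdcccb$ -> last char: $
  3: cb$bdcc -> last char: c
  4: ccb$bdc -> last char: c
  5: cccb$bd -> last char: d
  6: dcccb$b -> last char: b


BWT = bc$ccdb


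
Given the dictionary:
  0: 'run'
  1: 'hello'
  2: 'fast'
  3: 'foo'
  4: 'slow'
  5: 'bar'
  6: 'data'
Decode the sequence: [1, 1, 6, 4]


Look up each index in the dictionary:
  1 -> 'hello'
  1 -> 'hello'
  6 -> 'data'
  4 -> 'slow'

Decoded: "hello hello data slow"


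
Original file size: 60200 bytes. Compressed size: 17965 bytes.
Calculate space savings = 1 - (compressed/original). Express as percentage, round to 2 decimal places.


ratio = compressed/original = 17965/60200 = 0.298422
savings = 1 - ratio = 1 - 0.298422 = 0.701578
as a percentage: 0.701578 * 100 = 70.16%

Space savings = 1 - 17965/60200 = 70.16%


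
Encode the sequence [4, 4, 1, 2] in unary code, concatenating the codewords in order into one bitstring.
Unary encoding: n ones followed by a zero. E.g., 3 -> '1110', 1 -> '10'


Encode each number as n ones followed by a terminating 0:
  4 -> 11110 (5 bits)
  4 -> 11110 (5 bits)
  1 -> 10 (2 bits)
  2 -> 110 (3 bits)
Total length = 5 + 5 + 2 + 3 = 15 bits.

Unary([4, 4, 1, 2]) = 111101111010110 (15 bits)


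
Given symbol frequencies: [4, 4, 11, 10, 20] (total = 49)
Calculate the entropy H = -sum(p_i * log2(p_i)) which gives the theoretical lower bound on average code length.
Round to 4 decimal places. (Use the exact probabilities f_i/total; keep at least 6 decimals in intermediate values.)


Per-symbol terms -p_i * log2(p_i) with p_i = f_i/49:
  p = 4/49 = 0.081633: log2(p) = -3.614710, -p*log2(p) = 0.295078
  p = 4/49 = 0.081633: log2(p) = -3.614710, -p*log2(p) = 0.295078
  p = 11/49 = 0.224490: log2(p) = -2.155278, -p*log2(p) = 0.483838
  p = 10/49 = 0.204082: log2(p) = -2.292782, -p*log2(p) = 0.467915
  p = 20/49 = 0.408163: log2(p) = -1.292782, -p*log2(p) = 0.527666
H = 0.295078 + 0.295078 + 0.483838 + 0.467915 + 0.527666 = 2.069575

H = 2.0696 bits/symbol


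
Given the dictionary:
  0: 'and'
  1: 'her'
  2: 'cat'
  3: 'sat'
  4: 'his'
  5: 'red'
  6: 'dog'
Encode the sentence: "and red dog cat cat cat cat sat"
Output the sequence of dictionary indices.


Look up each word in the dictionary:
  'and' -> 0
  'red' -> 5
  'dog' -> 6
  'cat' -> 2
  'cat' -> 2
  'cat' -> 2
  'cat' -> 2
  'sat' -> 3

Encoded: [0, 5, 6, 2, 2, 2, 2, 3]


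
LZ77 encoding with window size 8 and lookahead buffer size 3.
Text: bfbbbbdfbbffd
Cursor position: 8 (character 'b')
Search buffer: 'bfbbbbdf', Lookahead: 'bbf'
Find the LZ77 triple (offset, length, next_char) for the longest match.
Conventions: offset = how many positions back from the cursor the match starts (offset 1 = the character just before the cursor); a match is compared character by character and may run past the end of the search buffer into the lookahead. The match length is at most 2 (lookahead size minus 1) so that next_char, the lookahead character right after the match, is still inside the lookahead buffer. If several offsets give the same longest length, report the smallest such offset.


Try each offset into the search buffer:
  offset=1 (pos 7, char 'f'): match length 0
  offset=2 (pos 6, char 'd'): match length 0
  offset=3 (pos 5, char 'b'): match length 1
  offset=4 (pos 4, char 'b'): match length 2
  offset=5 (pos 3, char 'b'): match length 2
  offset=6 (pos 2, char 'b'): match length 2
  offset=7 (pos 1, char 'f'): match length 0
  offset=8 (pos 0, char 'b'): match length 1
Longest match has length 2, found at offsets 4, 5, 6; take the smallest, offset 4.
next_char = character at position 8 + 2 = 10 -> 'f'

Best match: offset=4, length=2 (matching 'bb' starting at position 4)
LZ77 triple: (4, 2, 'f')


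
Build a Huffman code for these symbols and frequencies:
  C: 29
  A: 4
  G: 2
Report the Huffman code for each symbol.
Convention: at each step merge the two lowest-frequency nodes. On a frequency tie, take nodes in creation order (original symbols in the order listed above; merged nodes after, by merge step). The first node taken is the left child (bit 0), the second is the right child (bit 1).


Huffman tree construction:
Step 1: Merge G(2) + A(4) = 6
Step 2: Merge (G+A)(6) + C(29) = 35
Read each symbol's code off the tree from the root (left child = 0, right child = 1).

Codes:
  C: 1 (length 1)
  A: 01 (length 2)
  G: 00 (length 2)
Average code length: 41/35 = 1.1714 bits/symbol


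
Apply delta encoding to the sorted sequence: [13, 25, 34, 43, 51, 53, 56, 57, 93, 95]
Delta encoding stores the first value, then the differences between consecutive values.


First value: 13
Deltas:
  25 - 13 = 12
  34 - 25 = 9
  43 - 34 = 9
  51 - 43 = 8
  53 - 51 = 2
  56 - 53 = 3
  57 - 56 = 1
  93 - 57 = 36
  95 - 93 = 2


Delta encoded: [13, 12, 9, 9, 8, 2, 3, 1, 36, 2]


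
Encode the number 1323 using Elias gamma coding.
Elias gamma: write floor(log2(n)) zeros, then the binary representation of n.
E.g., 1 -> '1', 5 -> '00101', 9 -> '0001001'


num_bits = floor(log2(1323)) + 1 = 11
leading_zeros = num_bits - 1 = 10
binary(1323) = 10100101011

Elias gamma(1323) = '0000000000' + '10100101011' = 000000000010100101011 (21 bits)


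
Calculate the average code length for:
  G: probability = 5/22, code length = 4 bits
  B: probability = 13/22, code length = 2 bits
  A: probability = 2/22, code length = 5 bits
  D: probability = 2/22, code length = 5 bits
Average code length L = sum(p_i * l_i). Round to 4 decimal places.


Weighted contributions p_i * l_i:
  G: (5/22) * 4 = 20/22
  B: (13/22) * 2 = 26/22
  A: (2/22) * 5 = 10/22
  D: (2/22) * 5 = 10/22
Sum = (20 + 26 + 10 + 10)/22 = 66/22

L = 66/22 = 3.0000 bits/symbol


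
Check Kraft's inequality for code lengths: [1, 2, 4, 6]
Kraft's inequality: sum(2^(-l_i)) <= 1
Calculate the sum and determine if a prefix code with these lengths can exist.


Sum = 2^(-1) + 2^(-2) + 2^(-4) + 2^(-6)
    = 0.5 + 0.25 + 0.0625 + 0.015625
    = 53/64 = 0.828125
Since 0.828125 <= 1, Kraft's inequality IS satisfied.
A prefix code with these lengths CAN exist.

Kraft sum = 0.828125. Satisfied.


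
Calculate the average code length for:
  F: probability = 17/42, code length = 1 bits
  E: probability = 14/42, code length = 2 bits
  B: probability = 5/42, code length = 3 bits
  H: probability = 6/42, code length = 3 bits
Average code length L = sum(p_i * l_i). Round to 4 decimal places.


Weighted contributions p_i * l_i:
  F: (17/42) * 1 = 17/42
  E: (14/42) * 2 = 28/42
  B: (5/42) * 3 = 15/42
  H: (6/42) * 3 = 18/42
Sum = (17 + 28 + 15 + 18)/42 = 78/42

L = 78/42 = 1.8571 bits/symbol


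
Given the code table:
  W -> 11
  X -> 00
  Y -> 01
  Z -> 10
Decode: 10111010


Decoding:
10 -> Z
11 -> W
10 -> Z
10 -> Z


Result: ZWZZ


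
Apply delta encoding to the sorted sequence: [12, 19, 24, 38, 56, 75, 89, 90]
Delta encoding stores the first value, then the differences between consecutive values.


First value: 12
Deltas:
  19 - 12 = 7
  24 - 19 = 5
  38 - 24 = 14
  56 - 38 = 18
  75 - 56 = 19
  89 - 75 = 14
  90 - 89 = 1


Delta encoded: [12, 7, 5, 14, 18, 19, 14, 1]


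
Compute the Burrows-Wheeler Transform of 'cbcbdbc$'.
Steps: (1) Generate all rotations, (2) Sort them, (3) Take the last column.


Rotations (sorted):
  0: $cbcbdbc -> last char: c
  1: bc$cbcbd -> last char: d
  2: bcbdbc$c -> last char: c
  3: bdbc$cbc -> last char: c
  4: c$cbcbdb -> last char: b
  5: cbcbdbc$ -> last char: $
  6: cbdbc$cb -> last char: b
  7: dbc$cbcb -> last char: b


BWT = cdccb$bb


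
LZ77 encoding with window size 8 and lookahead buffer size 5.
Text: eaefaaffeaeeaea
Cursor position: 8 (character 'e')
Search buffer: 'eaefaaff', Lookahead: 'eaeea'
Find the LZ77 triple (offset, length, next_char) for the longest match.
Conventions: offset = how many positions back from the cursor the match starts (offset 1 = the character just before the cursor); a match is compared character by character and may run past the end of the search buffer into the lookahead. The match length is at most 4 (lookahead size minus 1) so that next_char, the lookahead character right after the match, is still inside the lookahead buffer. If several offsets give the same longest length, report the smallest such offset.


Try each offset into the search buffer:
  offset=1 (pos 7, char 'f'): match length 0
  offset=2 (pos 6, char 'f'): match length 0
  offset=3 (pos 5, char 'a'): match length 0
  offset=4 (pos 4, char 'a'): match length 0
  offset=5 (pos 3, char 'f'): match length 0
  offset=6 (pos 2, char 'e'): match length 1
  offset=7 (pos 1, char 'a'): match length 0
  offset=8 (pos 0, char 'e'): match length 3
Longest match has length 3 at offset 8.
next_char = character at position 8 + 3 = 11 -> 'e'

Best match: offset=8, length=3 (matching 'eae' starting at position 0)
LZ77 triple: (8, 3, 'e')


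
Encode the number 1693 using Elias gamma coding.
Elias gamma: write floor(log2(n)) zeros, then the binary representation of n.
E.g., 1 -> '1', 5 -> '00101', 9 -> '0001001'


num_bits = floor(log2(1693)) + 1 = 11
leading_zeros = num_bits - 1 = 10
binary(1693) = 11010011101

Elias gamma(1693) = '0000000000' + '11010011101' = 000000000011010011101 (21 bits)


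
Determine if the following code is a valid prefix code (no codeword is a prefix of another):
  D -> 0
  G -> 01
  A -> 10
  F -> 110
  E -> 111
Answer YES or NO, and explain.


Checking each pair (does one codeword prefix another?):
  D='0' vs G='01': prefix -- VIOLATION

NO -- this is NOT a valid prefix code. D (0) is a prefix of G (01).


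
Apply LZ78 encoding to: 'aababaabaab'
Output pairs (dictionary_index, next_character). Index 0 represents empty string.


LZ78 encoding steps:
Dictionary: {0: ''}
Step 1: w='' (idx 0), next='a' -> output (0, 'a'), add 'a' as idx 1
Step 2: w='a' (idx 1), next='b' -> output (1, 'b'), add 'ab' as idx 2
Step 3: w='ab' (idx 2), next='a' -> output (2, 'a'), add 'aba' as idx 3
Step 4: w='aba' (idx 3), next='a' -> output (3, 'a'), add 'abaa' as idx 4
Step 5: w='' (idx 0), next='b' -> output (0, 'b'), add 'b' as idx 5


Encoded: [(0, 'a'), (1, 'b'), (2, 'a'), (3, 'a'), (0, 'b')]


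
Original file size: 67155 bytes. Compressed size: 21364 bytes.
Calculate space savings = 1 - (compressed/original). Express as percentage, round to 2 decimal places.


ratio = compressed/original = 21364/67155 = 0.31813
savings = 1 - ratio = 1 - 0.31813 = 0.68187
as a percentage: 0.68187 * 100 = 68.19%

Space savings = 1 - 21364/67155 = 68.19%


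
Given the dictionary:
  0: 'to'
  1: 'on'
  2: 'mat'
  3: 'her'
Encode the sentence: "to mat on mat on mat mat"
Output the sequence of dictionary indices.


Look up each word in the dictionary:
  'to' -> 0
  'mat' -> 2
  'on' -> 1
  'mat' -> 2
  'on' -> 1
  'mat' -> 2
  'mat' -> 2

Encoded: [0, 2, 1, 2, 1, 2, 2]


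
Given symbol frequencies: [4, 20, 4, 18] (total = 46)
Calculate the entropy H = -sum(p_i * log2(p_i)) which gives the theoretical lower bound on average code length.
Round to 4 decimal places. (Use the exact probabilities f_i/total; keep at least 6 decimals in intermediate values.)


Per-symbol terms -p_i * log2(p_i) with p_i = f_i/46:
  p = 4/46 = 0.086957: log2(p) = -3.523562, -p*log2(p) = 0.306397
  p = 20/46 = 0.434783: log2(p) = -1.201634, -p*log2(p) = 0.522450
  p = 4/46 = 0.086957: log2(p) = -3.523562, -p*log2(p) = 0.306397
  p = 18/46 = 0.391304: log2(p) = -1.353637, -p*log2(p) = 0.529684
H = 0.306397 + 0.522450 + 0.306397 + 0.529684 = 1.664928

H = 1.6649 bits/symbol


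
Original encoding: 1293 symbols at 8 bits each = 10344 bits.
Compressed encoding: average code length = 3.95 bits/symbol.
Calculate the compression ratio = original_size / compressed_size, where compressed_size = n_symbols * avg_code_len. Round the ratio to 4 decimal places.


original_size = n_symbols * orig_bits = 1293 * 8 = 10344 bits
compressed_size = n_symbols * avg_code_len = 1293 * 3.95 = 5107.35 bits
ratio = original_size / compressed_size = 10344 / 5107.35 = 2.0253

Compression ratio = 2.0253


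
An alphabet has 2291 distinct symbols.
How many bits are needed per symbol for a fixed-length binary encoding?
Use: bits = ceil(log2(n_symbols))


log2(2291) = 11.1618
Bracket: 2^11 = 2048 < 2291 <= 2^12 = 4096
So ceil(log2(2291)) = 12

bits = ceil(log2(2291)) = ceil(11.1618) = 12 bits


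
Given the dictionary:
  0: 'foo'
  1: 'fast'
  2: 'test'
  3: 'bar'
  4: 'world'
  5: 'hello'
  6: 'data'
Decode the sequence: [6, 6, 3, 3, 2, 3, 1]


Look up each index in the dictionary:
  6 -> 'data'
  6 -> 'data'
  3 -> 'bar'
  3 -> 'bar'
  2 -> 'test'
  3 -> 'bar'
  1 -> 'fast'

Decoded: "data data bar bar test bar fast"


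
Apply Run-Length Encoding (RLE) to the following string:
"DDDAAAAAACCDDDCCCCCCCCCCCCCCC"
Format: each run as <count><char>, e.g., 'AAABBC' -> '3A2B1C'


Scanning runs left to right:
  i=0: run of 'D' x 3 -> '3D'
  i=3: run of 'A' x 6 -> '6A'
  i=9: run of 'C' x 2 -> '2C'
  i=11: run of 'D' x 3 -> '3D'
  i=14: run of 'C' x 15 -> '15C'

RLE = 3D6A2C3D15C


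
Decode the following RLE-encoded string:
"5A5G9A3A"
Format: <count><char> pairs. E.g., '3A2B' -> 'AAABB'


Expanding each <count><char> pair:
  5A -> 'AAAAA'
  5G -> 'GGGGG'
  9A -> 'AAAAAAAAA'
  3A -> 'AAA'

Decoded = AAAAAGGGGGAAAAAAAAAAAA


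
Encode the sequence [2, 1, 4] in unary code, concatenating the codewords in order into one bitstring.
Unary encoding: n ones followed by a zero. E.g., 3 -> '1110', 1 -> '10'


Encode each number as n ones followed by a terminating 0:
  2 -> 110 (3 bits)
  1 -> 10 (2 bits)
  4 -> 11110 (5 bits)
Total length = 3 + 2 + 5 = 10 bits.

Unary([2, 1, 4]) = 1101011110 (10 bits)


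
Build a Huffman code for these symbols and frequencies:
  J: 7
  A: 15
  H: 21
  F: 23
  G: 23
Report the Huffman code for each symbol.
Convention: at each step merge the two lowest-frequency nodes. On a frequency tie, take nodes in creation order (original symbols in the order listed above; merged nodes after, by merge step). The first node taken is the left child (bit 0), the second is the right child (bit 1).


Huffman tree construction:
Step 1: Merge J(7) + A(15) = 22
Step 2: Merge H(21) + (J+A)(22) = 43
Step 3: Merge F(23) + G(23) = 46
Step 4: Merge (H+(J+A))(43) + (F+G)(46) = 89
Read each symbol's code off the tree from the root (left child = 0, right child = 1).

Codes:
  J: 010 (length 3)
  A: 011 (length 3)
  H: 00 (length 2)
  F: 10 (length 2)
  G: 11 (length 2)
Average code length: 200/89 = 2.2472 bits/symbol


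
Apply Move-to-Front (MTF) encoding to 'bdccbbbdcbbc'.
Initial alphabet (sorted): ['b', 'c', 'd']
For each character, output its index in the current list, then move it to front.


MTF encoding:
'b': index 0 in ['b', 'c', 'd'] -> ['b', 'c', 'd']
'd': index 2 in ['b', 'c', 'd'] -> ['d', 'b', 'c']
'c': index 2 in ['d', 'b', 'c'] -> ['c', 'd', 'b']
'c': index 0 in ['c', 'd', 'b'] -> ['c', 'd', 'b']
'b': index 2 in ['c', 'd', 'b'] -> ['b', 'c', 'd']
'b': index 0 in ['b', 'c', 'd'] -> ['b', 'c', 'd']
'b': index 0 in ['b', 'c', 'd'] -> ['b', 'c', 'd']
'd': index 2 in ['b', 'c', 'd'] -> ['d', 'b', 'c']
'c': index 2 in ['d', 'b', 'c'] -> ['c', 'd', 'b']
'b': index 2 in ['c', 'd', 'b'] -> ['b', 'c', 'd']
'b': index 0 in ['b', 'c', 'd'] -> ['b', 'c', 'd']
'c': index 1 in ['b', 'c', 'd'] -> ['c', 'b', 'd']


Output: [0, 2, 2, 0, 2, 0, 0, 2, 2, 2, 0, 1]


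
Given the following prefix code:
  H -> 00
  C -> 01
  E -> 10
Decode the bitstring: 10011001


Decoding step by step:
Bits 10 -> E
Bits 01 -> C
Bits 10 -> E
Bits 01 -> C


Decoded message: ECEC


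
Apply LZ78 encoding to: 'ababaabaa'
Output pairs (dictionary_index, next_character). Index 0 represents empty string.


LZ78 encoding steps:
Dictionary: {0: ''}
Step 1: w='' (idx 0), next='a' -> output (0, 'a'), add 'a' as idx 1
Step 2: w='' (idx 0), next='b' -> output (0, 'b'), add 'b' as idx 2
Step 3: w='a' (idx 1), next='b' -> output (1, 'b'), add 'ab' as idx 3
Step 4: w='a' (idx 1), next='a' -> output (1, 'a'), add 'aa' as idx 4
Step 5: w='b' (idx 2), next='a' -> output (2, 'a'), add 'ba' as idx 5
Step 6: w='a' (idx 1), end of input -> output (1, '')


Encoded: [(0, 'a'), (0, 'b'), (1, 'b'), (1, 'a'), (2, 'a'), (1, '')]


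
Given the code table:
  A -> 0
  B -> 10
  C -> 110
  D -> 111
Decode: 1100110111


Decoding:
110 -> C
0 -> A
110 -> C
111 -> D


Result: CACD


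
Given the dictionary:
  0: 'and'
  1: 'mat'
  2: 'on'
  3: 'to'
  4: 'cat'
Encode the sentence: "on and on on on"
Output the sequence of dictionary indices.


Look up each word in the dictionary:
  'on' -> 2
  'and' -> 0
  'on' -> 2
  'on' -> 2
  'on' -> 2

Encoded: [2, 0, 2, 2, 2]


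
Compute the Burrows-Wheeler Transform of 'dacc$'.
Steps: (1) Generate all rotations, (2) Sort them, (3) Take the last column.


Rotations (sorted):
  0: $dacc -> last char: c
  1: acc$d -> last char: d
  2: c$dac -> last char: c
  3: cc$da -> last char: a
  4: dacc$ -> last char: $


BWT = cdca$


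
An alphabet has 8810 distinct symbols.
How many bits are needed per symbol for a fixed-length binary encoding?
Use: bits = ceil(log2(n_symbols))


log2(8810) = 13.1049
Bracket: 2^13 = 8192 < 8810 <= 2^14 = 16384
So ceil(log2(8810)) = 14

bits = ceil(log2(8810)) = ceil(13.1049) = 14 bits


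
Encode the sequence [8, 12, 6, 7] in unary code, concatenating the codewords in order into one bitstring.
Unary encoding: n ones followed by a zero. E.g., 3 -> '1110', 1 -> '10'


Encode each number as n ones followed by a terminating 0:
  8 -> 111111110 (9 bits)
  12 -> 1111111111110 (13 bits)
  6 -> 1111110 (7 bits)
  7 -> 11111110 (8 bits)
Total length = 9 + 13 + 7 + 8 = 37 bits.

Unary([8, 12, 6, 7]) = 1111111101111111111110111111011111110 (37 bits)


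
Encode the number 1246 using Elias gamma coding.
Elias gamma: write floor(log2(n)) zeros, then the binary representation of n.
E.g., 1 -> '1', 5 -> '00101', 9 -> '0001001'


num_bits = floor(log2(1246)) + 1 = 11
leading_zeros = num_bits - 1 = 10
binary(1246) = 10011011110

Elias gamma(1246) = '0000000000' + '10011011110' = 000000000010011011110 (21 bits)


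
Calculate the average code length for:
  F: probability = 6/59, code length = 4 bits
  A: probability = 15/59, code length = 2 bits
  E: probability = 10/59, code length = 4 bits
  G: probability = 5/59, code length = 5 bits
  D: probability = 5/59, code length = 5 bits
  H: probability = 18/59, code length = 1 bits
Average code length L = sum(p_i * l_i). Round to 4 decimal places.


Weighted contributions p_i * l_i:
  F: (6/59) * 4 = 24/59
  A: (15/59) * 2 = 30/59
  E: (10/59) * 4 = 40/59
  G: (5/59) * 5 = 25/59
  D: (5/59) * 5 = 25/59
  H: (18/59) * 1 = 18/59
Sum = (24 + 30 + 40 + 25 + 25 + 18)/59 = 162/59

L = 162/59 = 2.7458 bits/symbol


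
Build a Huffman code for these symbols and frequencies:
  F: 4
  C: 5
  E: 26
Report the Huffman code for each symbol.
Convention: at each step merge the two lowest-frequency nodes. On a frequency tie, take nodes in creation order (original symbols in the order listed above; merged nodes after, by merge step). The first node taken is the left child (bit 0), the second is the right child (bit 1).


Huffman tree construction:
Step 1: Merge F(4) + C(5) = 9
Step 2: Merge (F+C)(9) + E(26) = 35
Read each symbol's code off the tree from the root (left child = 0, right child = 1).

Codes:
  F: 00 (length 2)
  C: 01 (length 2)
  E: 1 (length 1)
Average code length: 44/35 = 1.2571 bits/symbol


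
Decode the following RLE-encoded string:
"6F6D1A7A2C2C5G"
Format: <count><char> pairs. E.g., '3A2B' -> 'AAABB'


Expanding each <count><char> pair:
  6F -> 'FFFFFF'
  6D -> 'DDDDDD'
  1A -> 'A'
  7A -> 'AAAAAAA'
  2C -> 'CC'
  2C -> 'CC'
  5G -> 'GGGGG'

Decoded = FFFFFFDDDDDDAAAAAAAACCCCGGGGG


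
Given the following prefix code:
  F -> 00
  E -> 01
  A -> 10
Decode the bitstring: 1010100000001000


Decoding step by step:
Bits 10 -> A
Bits 10 -> A
Bits 10 -> A
Bits 00 -> F
Bits 00 -> F
Bits 00 -> F
Bits 10 -> A
Bits 00 -> F


Decoded message: AAAFFFAF


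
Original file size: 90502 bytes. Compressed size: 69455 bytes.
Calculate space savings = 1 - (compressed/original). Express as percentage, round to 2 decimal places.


ratio = compressed/original = 69455/90502 = 0.767442
savings = 1 - ratio = 1 - 0.767442 = 0.232558
as a percentage: 0.232558 * 100 = 23.26%

Space savings = 1 - 69455/90502 = 23.26%


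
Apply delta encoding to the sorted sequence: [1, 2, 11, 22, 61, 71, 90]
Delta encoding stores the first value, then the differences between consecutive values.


First value: 1
Deltas:
  2 - 1 = 1
  11 - 2 = 9
  22 - 11 = 11
  61 - 22 = 39
  71 - 61 = 10
  90 - 71 = 19


Delta encoded: [1, 1, 9, 11, 39, 10, 19]


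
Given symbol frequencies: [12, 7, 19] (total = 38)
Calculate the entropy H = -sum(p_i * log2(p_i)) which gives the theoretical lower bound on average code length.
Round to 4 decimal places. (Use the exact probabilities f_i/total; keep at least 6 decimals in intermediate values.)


Per-symbol terms -p_i * log2(p_i) with p_i = f_i/38:
  p = 12/38 = 0.315789: log2(p) = -1.662965, -p*log2(p) = 0.525147
  p = 7/38 = 0.184211: log2(p) = -2.440573, -p*log2(p) = 0.449579
  p = 19/38 = 0.500000: log2(p) = -1.000000, -p*log2(p) = 0.500000
H = 0.525147 + 0.449579 + 0.500000 = 1.474726

H = 1.4747 bits/symbol


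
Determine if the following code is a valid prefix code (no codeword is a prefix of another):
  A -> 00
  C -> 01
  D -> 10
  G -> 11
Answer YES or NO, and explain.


Checking each pair (does one codeword prefix another?):
  A='00' vs C='01': no prefix
  A='00' vs D='10': no prefix
  A='00' vs G='11': no prefix
  C='01' vs A='00': no prefix
  C='01' vs D='10': no prefix
  C='01' vs G='11': no prefix
  D='10' vs A='00': no prefix
  D='10' vs C='01': no prefix
  D='10' vs G='11': no prefix
  G='11' vs A='00': no prefix
  G='11' vs C='01': no prefix
  G='11' vs D='10': no prefix
No violation found over all pairs.

YES -- this is a valid prefix code. No codeword is a prefix of any other codeword.


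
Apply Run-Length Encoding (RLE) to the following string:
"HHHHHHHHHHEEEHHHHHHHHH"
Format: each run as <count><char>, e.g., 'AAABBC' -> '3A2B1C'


Scanning runs left to right:
  i=0: run of 'H' x 10 -> '10H'
  i=10: run of 'E' x 3 -> '3E'
  i=13: run of 'H' x 9 -> '9H'

RLE = 10H3E9H


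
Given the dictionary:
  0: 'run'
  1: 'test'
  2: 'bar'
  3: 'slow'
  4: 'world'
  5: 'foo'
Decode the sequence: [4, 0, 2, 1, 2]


Look up each index in the dictionary:
  4 -> 'world'
  0 -> 'run'
  2 -> 'bar'
  1 -> 'test'
  2 -> 'bar'

Decoded: "world run bar test bar"


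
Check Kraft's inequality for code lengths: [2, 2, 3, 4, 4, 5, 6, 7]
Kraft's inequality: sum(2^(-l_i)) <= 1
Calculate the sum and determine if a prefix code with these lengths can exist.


Sum = 2^(-2) + 2^(-2) + 2^(-3) + 2^(-4) + 2^(-4) + 2^(-5) + 2^(-6) + 2^(-7)
    = 0.25 + 0.25 + 0.125 + 0.0625 + 0.0625 + 0.03125 + 0.015625 + 0.0078125
    = 103/128 = 0.8046875
Since 0.8046875 <= 1, Kraft's inequality IS satisfied.
A prefix code with these lengths CAN exist.

Kraft sum = 0.8046875. Satisfied.


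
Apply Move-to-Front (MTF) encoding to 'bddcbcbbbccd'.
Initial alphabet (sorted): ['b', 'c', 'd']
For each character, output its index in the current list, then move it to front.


MTF encoding:
'b': index 0 in ['b', 'c', 'd'] -> ['b', 'c', 'd']
'd': index 2 in ['b', 'c', 'd'] -> ['d', 'b', 'c']
'd': index 0 in ['d', 'b', 'c'] -> ['d', 'b', 'c']
'c': index 2 in ['d', 'b', 'c'] -> ['c', 'd', 'b']
'b': index 2 in ['c', 'd', 'b'] -> ['b', 'c', 'd']
'c': index 1 in ['b', 'c', 'd'] -> ['c', 'b', 'd']
'b': index 1 in ['c', 'b', 'd'] -> ['b', 'c', 'd']
'b': index 0 in ['b', 'c', 'd'] -> ['b', 'c', 'd']
'b': index 0 in ['b', 'c', 'd'] -> ['b', 'c', 'd']
'c': index 1 in ['b', 'c', 'd'] -> ['c', 'b', 'd']
'c': index 0 in ['c', 'b', 'd'] -> ['c', 'b', 'd']
'd': index 2 in ['c', 'b', 'd'] -> ['d', 'c', 'b']


Output: [0, 2, 0, 2, 2, 1, 1, 0, 0, 1, 0, 2]


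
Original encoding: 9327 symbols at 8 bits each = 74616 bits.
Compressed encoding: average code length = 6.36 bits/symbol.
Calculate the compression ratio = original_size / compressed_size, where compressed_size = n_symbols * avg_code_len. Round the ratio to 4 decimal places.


original_size = n_symbols * orig_bits = 9327 * 8 = 74616 bits
compressed_size = n_symbols * avg_code_len = 9327 * 6.36 = 59319.72 bits
ratio = original_size / compressed_size = 74616 / 59319.72 = 1.2579

Compression ratio = 1.2579


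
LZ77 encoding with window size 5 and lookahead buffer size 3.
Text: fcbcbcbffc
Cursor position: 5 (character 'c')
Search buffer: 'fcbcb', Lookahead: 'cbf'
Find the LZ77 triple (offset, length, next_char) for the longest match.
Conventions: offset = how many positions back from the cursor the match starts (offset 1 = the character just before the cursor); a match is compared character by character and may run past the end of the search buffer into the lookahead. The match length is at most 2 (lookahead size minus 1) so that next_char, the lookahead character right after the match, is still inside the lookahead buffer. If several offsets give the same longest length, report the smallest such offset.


Try each offset into the search buffer:
  offset=1 (pos 4, char 'b'): match length 0
  offset=2 (pos 3, char 'c'): match length 2
  offset=3 (pos 2, char 'b'): match length 0
  offset=4 (pos 1, char 'c'): match length 2
  offset=5 (pos 0, char 'f'): match length 0
Longest match has length 2, found at offsets 2, 4; take the smallest, offset 2.
next_char = character at position 5 + 2 = 7 -> 'f'

Best match: offset=2, length=2 (matching 'cb' starting at position 3)
LZ77 triple: (2, 2, 'f')


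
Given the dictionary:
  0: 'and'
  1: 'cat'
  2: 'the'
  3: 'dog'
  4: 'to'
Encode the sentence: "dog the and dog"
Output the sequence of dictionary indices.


Look up each word in the dictionary:
  'dog' -> 3
  'the' -> 2
  'and' -> 0
  'dog' -> 3

Encoded: [3, 2, 0, 3]


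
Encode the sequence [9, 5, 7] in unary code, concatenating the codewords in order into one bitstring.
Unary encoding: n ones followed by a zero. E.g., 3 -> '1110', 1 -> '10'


Encode each number as n ones followed by a terminating 0:
  9 -> 1111111110 (10 bits)
  5 -> 111110 (6 bits)
  7 -> 11111110 (8 bits)
Total length = 10 + 6 + 8 = 24 bits.

Unary([9, 5, 7]) = 111111111011111011111110 (24 bits)


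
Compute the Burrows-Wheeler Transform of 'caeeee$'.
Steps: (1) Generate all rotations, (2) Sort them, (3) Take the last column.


Rotations (sorted):
  0: $caeeee -> last char: e
  1: aeeee$c -> last char: c
  2: caeeee$ -> last char: $
  3: e$caeee -> last char: e
  4: ee$caee -> last char: e
  5: eee$cae -> last char: e
  6: eeee$ca -> last char: a


BWT = ec$eeea


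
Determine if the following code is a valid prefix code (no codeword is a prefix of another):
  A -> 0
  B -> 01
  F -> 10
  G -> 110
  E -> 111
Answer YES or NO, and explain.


Checking each pair (does one codeword prefix another?):
  A='0' vs B='01': prefix -- VIOLATION

NO -- this is NOT a valid prefix code. A (0) is a prefix of B (01).


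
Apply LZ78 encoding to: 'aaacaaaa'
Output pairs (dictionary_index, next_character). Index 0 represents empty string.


LZ78 encoding steps:
Dictionary: {0: ''}
Step 1: w='' (idx 0), next='a' -> output (0, 'a'), add 'a' as idx 1
Step 2: w='a' (idx 1), next='a' -> output (1, 'a'), add 'aa' as idx 2
Step 3: w='' (idx 0), next='c' -> output (0, 'c'), add 'c' as idx 3
Step 4: w='aa' (idx 2), next='a' -> output (2, 'a'), add 'aaa' as idx 4
Step 5: w='a' (idx 1), end of input -> output (1, '')


Encoded: [(0, 'a'), (1, 'a'), (0, 'c'), (2, 'a'), (1, '')]


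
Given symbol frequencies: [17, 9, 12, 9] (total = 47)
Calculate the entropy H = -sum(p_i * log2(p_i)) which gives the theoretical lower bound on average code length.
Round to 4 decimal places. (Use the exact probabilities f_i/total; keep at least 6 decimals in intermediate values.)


Per-symbol terms -p_i * log2(p_i) with p_i = f_i/47:
  p = 17/47 = 0.361702: log2(p) = -1.467126, -p*log2(p) = 0.530663
  p = 9/47 = 0.191489: log2(p) = -2.384664, -p*log2(p) = 0.456638
  p = 12/47 = 0.255319: log2(p) = -1.969626, -p*log2(p) = 0.502883
  p = 9/47 = 0.191489: log2(p) = -2.384664, -p*log2(p) = 0.456638
H = 0.530663 + 0.456638 + 0.502883 + 0.456638 = 1.946822

H = 1.9468 bits/symbol


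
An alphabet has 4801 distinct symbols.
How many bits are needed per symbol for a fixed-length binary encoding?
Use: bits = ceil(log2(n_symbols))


log2(4801) = 12.2291
Bracket: 2^12 = 4096 < 4801 <= 2^13 = 8192
So ceil(log2(4801)) = 13

bits = ceil(log2(4801)) = ceil(12.2291) = 13 bits


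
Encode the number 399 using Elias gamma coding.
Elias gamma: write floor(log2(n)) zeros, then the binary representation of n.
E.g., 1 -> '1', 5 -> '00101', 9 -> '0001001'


num_bits = floor(log2(399)) + 1 = 9
leading_zeros = num_bits - 1 = 8
binary(399) = 110001111

Elias gamma(399) = '00000000' + '110001111' = 00000000110001111 (17 bits)


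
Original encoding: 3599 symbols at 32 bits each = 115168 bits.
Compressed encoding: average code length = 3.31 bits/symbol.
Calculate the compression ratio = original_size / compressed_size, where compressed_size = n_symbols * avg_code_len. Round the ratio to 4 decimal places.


original_size = n_symbols * orig_bits = 3599 * 32 = 115168 bits
compressed_size = n_symbols * avg_code_len = 3599 * 3.31 = 11912.69 bits
ratio = original_size / compressed_size = 115168 / 11912.69 = 9.6677

Compression ratio = 9.6677


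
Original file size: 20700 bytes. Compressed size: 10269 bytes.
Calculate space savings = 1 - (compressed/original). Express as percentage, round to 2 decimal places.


ratio = compressed/original = 10269/20700 = 0.496087
savings = 1 - ratio = 1 - 0.496087 = 0.503913
as a percentage: 0.503913 * 100 = 50.39%

Space savings = 1 - 10269/20700 = 50.39%


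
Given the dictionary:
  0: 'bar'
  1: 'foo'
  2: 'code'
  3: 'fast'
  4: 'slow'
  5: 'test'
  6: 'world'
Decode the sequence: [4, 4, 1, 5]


Look up each index in the dictionary:
  4 -> 'slow'
  4 -> 'slow'
  1 -> 'foo'
  5 -> 'test'

Decoded: "slow slow foo test"


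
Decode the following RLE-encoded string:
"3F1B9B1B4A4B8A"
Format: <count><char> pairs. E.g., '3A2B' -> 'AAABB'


Expanding each <count><char> pair:
  3F -> 'FFF'
  1B -> 'B'
  9B -> 'BBBBBBBBB'
  1B -> 'B'
  4A -> 'AAAA'
  4B -> 'BBBB'
  8A -> 'AAAAAAAA'

Decoded = FFFBBBBBBBBBBBAAAABBBBAAAAAAAA


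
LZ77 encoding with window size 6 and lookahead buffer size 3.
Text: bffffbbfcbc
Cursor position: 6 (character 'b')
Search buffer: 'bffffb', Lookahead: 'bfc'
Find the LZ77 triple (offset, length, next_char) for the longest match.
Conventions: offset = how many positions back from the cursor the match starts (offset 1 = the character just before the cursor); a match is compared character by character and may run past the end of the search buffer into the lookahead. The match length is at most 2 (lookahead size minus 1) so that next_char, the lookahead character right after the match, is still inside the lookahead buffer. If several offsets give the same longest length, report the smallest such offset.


Try each offset into the search buffer:
  offset=1 (pos 5, char 'b'): match length 1
  offset=2 (pos 4, char 'f'): match length 0
  offset=3 (pos 3, char 'f'): match length 0
  offset=4 (pos 2, char 'f'): match length 0
  offset=5 (pos 1, char 'f'): match length 0
  offset=6 (pos 0, char 'b'): match length 2
Longest match has length 2 at offset 6.
next_char = character at position 6 + 2 = 8 -> 'c'

Best match: offset=6, length=2 (matching 'bf' starting at position 0)
LZ77 triple: (6, 2, 'c')


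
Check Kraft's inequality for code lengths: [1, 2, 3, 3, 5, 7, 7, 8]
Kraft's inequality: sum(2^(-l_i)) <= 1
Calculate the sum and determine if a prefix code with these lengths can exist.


Sum = 2^(-1) + 2^(-2) + 2^(-3) + 2^(-3) + 2^(-5) + 2^(-7) + 2^(-7) + 2^(-8)
    = 0.5 + 0.25 + 0.125 + 0.125 + 0.03125 + 0.0078125 + 0.0078125 + 0.00390625
    = 269/256 = 1.05078125
Since 1.05078125 > 1, Kraft's inequality is NOT satisfied.
A prefix code with these lengths CANNOT exist.

Kraft sum = 1.05078125. Not satisfied.


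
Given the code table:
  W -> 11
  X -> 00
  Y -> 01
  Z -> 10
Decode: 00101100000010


Decoding:
00 -> X
10 -> Z
11 -> W
00 -> X
00 -> X
00 -> X
10 -> Z


Result: XZWXXXZ


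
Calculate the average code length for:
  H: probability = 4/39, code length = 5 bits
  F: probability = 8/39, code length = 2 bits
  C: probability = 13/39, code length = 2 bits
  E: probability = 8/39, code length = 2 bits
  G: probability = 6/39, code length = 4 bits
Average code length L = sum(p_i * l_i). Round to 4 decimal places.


Weighted contributions p_i * l_i:
  H: (4/39) * 5 = 20/39
  F: (8/39) * 2 = 16/39
  C: (13/39) * 2 = 26/39
  E: (8/39) * 2 = 16/39
  G: (6/39) * 4 = 24/39
Sum = (20 + 16 + 26 + 16 + 24)/39 = 102/39

L = 102/39 = 2.6154 bits/symbol


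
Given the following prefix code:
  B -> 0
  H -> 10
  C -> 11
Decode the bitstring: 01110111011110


Decoding step by step:
Bits 0 -> B
Bits 11 -> C
Bits 10 -> H
Bits 11 -> C
Bits 10 -> H
Bits 11 -> C
Bits 11 -> C
Bits 0 -> B


Decoded message: BCHCHCCB


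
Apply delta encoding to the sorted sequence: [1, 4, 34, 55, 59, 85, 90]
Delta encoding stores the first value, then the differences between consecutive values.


First value: 1
Deltas:
  4 - 1 = 3
  34 - 4 = 30
  55 - 34 = 21
  59 - 55 = 4
  85 - 59 = 26
  90 - 85 = 5


Delta encoded: [1, 3, 30, 21, 4, 26, 5]


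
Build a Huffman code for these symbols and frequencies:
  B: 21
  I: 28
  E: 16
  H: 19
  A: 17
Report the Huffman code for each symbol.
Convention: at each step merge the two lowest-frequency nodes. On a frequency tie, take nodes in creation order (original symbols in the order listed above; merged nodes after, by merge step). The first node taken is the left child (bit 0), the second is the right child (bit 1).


Huffman tree construction:
Step 1: Merge E(16) + A(17) = 33
Step 2: Merge H(19) + B(21) = 40
Step 3: Merge I(28) + (E+A)(33) = 61
Step 4: Merge (H+B)(40) + (I+(E+A))(61) = 101
Read each symbol's code off the tree from the root (left child = 0, right child = 1).

Codes:
  B: 01 (length 2)
  I: 10 (length 2)
  E: 110 (length 3)
  H: 00 (length 2)
  A: 111 (length 3)
Average code length: 235/101 = 2.3267 bits/symbol


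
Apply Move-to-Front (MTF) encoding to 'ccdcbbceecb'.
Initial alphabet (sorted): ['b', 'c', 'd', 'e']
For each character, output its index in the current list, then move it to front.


MTF encoding:
'c': index 1 in ['b', 'c', 'd', 'e'] -> ['c', 'b', 'd', 'e']
'c': index 0 in ['c', 'b', 'd', 'e'] -> ['c', 'b', 'd', 'e']
'd': index 2 in ['c', 'b', 'd', 'e'] -> ['d', 'c', 'b', 'e']
'c': index 1 in ['d', 'c', 'b', 'e'] -> ['c', 'd', 'b', 'e']
'b': index 2 in ['c', 'd', 'b', 'e'] -> ['b', 'c', 'd', 'e']
'b': index 0 in ['b', 'c', 'd', 'e'] -> ['b', 'c', 'd', 'e']
'c': index 1 in ['b', 'c', 'd', 'e'] -> ['c', 'b', 'd', 'e']
'e': index 3 in ['c', 'b', 'd', 'e'] -> ['e', 'c', 'b', 'd']
'e': index 0 in ['e', 'c', 'b', 'd'] -> ['e', 'c', 'b', 'd']
'c': index 1 in ['e', 'c', 'b', 'd'] -> ['c', 'e', 'b', 'd']
'b': index 2 in ['c', 'e', 'b', 'd'] -> ['b', 'c', 'e', 'd']


Output: [1, 0, 2, 1, 2, 0, 1, 3, 0, 1, 2]


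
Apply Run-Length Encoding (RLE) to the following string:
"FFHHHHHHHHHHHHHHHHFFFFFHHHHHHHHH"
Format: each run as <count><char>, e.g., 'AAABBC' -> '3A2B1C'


Scanning runs left to right:
  i=0: run of 'F' x 2 -> '2F'
  i=2: run of 'H' x 16 -> '16H'
  i=18: run of 'F' x 5 -> '5F'
  i=23: run of 'H' x 9 -> '9H'

RLE = 2F16H5F9H


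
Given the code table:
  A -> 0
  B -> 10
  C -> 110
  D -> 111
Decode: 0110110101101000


Decoding:
0 -> A
110 -> C
110 -> C
10 -> B
110 -> C
10 -> B
0 -> A
0 -> A


Result: ACCBCBAA


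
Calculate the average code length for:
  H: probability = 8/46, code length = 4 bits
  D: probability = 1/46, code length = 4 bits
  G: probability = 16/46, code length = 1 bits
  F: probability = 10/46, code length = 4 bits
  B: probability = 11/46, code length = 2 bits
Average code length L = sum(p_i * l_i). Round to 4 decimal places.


Weighted contributions p_i * l_i:
  H: (8/46) * 4 = 32/46
  D: (1/46) * 4 = 4/46
  G: (16/46) * 1 = 16/46
  F: (10/46) * 4 = 40/46
  B: (11/46) * 2 = 22/46
Sum = (32 + 4 + 16 + 40 + 22)/46 = 114/46

L = 114/46 = 2.4783 bits/symbol


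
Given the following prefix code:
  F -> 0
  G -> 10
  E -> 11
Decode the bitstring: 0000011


Decoding step by step:
Bits 0 -> F
Bits 0 -> F
Bits 0 -> F
Bits 0 -> F
Bits 0 -> F
Bits 11 -> E


Decoded message: FFFFFE


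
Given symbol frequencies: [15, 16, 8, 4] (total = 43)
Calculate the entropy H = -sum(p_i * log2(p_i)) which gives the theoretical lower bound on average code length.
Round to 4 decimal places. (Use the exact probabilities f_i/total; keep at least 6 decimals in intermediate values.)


Per-symbol terms -p_i * log2(p_i) with p_i = f_i/43:
  p = 15/43 = 0.348837: log2(p) = -1.519374, -p*log2(p) = 0.530014
  p = 16/43 = 0.372093: log2(p) = -1.426265, -p*log2(p) = 0.530703
  p = 8/43 = 0.186047: log2(p) = -2.426265, -p*log2(p) = 0.451398
  p = 4/43 = 0.093023: log2(p) = -3.426265, -p*log2(p) = 0.318722
H = 0.530014 + 0.530703 + 0.451398 + 0.318722 = 1.830837

H = 1.8308 bits/symbol
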